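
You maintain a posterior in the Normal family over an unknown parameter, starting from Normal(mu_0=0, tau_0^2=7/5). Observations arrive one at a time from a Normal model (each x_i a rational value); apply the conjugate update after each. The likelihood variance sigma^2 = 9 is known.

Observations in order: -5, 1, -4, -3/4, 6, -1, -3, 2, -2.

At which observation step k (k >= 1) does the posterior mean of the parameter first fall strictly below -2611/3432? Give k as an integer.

obs 1: x=-5 → posterior Normal(-35/52, 63/52)
obs 2: x=1 → posterior Normal(-28/59, 63/59)
obs 3: x=-4 → posterior Normal(-28/33, 21/22)
obs 4: x=-3/4 → posterior Normal(-245/292, 63/73)
obs 5: x=6 → posterior Normal(-77/320, 63/80)
obs 6: x=-1 → posterior Normal(-35/116, 21/29)
obs 7: x=-3 → posterior Normal(-189/376, 63/94)
obs 8: x=2 → posterior Normal(-133/404, 63/101)
obs 9: x=-2 → posterior Normal(-7/16, 7/12)

k = 3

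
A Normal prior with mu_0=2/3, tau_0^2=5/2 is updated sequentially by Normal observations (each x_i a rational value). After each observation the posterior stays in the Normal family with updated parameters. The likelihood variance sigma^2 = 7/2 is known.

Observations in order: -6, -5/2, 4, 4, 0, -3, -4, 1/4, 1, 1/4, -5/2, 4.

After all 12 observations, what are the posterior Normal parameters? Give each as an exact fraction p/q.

mu_0=-107/402, tau_0^2=35/134

obs 1: x=-6 → posterior Normal(-19/9, 35/24)
obs 2: x=-5/2 → posterior Normal(-227/102, 35/34)
obs 3: x=4 → posterior Normal(-107/132, 35/44)
obs 4: x=4 → posterior Normal(13/162, 35/54)
obs 5: x=0 → posterior Normal(13/192, 35/64)
obs 6: x=-3 → posterior Normal(-77/222, 35/74)
obs 7: x=-4 → posterior Normal(-197/252, 5/12)
obs 8: x=1/4 → posterior Normal(-379/564, 35/94)
obs 9: x=1 → posterior Normal(-319/624, 35/104)
obs 10: x=1/4 → posterior Normal(-4/9, 35/114)
obs 11: x=-5/2 → posterior Normal(-227/372, 35/124)
obs 12: x=4 → posterior Normal(-107/402, 35/134)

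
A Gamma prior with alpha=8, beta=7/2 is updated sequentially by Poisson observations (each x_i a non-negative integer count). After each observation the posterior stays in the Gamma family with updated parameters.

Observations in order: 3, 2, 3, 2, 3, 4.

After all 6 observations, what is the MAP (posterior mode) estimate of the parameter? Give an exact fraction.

48/19

obs 1: x=3 → posterior Gamma(11, 9/2)
obs 2: x=2 → posterior Gamma(13, 11/2)
obs 3: x=3 → posterior Gamma(16, 13/2)
obs 4: x=2 → posterior Gamma(18, 15/2)
obs 5: x=3 → posterior Gamma(21, 17/2)
obs 6: x=4 → posterior Gamma(25, 19/2)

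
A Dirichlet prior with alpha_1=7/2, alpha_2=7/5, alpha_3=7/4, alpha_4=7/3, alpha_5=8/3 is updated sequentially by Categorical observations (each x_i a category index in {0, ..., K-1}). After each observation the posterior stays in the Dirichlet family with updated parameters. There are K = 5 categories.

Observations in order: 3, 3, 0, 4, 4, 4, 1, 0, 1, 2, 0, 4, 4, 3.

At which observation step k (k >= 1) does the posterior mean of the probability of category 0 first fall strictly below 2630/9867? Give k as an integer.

obs 1: x=3 → posterior Dirichlet(7/2, 7/5, 7/4, 10/3, 8/3)
obs 2: x=3 → posterior Dirichlet(7/2, 7/5, 7/4, 13/3, 8/3)
obs 3: x=0 → posterior Dirichlet(9/2, 7/5, 7/4, 13/3, 8/3)
obs 4: x=4 → posterior Dirichlet(9/2, 7/5, 7/4, 13/3, 11/3)
obs 5: x=4 → posterior Dirichlet(9/2, 7/5, 7/4, 13/3, 14/3)
obs 6: x=4 → posterior Dirichlet(9/2, 7/5, 7/4, 13/3, 17/3)
obs 7: x=1 → posterior Dirichlet(9/2, 12/5, 7/4, 13/3, 17/3)
obs 8: x=0 → posterior Dirichlet(11/2, 12/5, 7/4, 13/3, 17/3)
obs 9: x=1 → posterior Dirichlet(11/2, 17/5, 7/4, 13/3, 17/3)
obs 10: x=2 → posterior Dirichlet(11/2, 17/5, 11/4, 13/3, 17/3)
obs 11: x=0 → posterior Dirichlet(13/2, 17/5, 11/4, 13/3, 17/3)
obs 12: x=4 → posterior Dirichlet(13/2, 17/5, 11/4, 13/3, 20/3)
obs 13: x=4 → posterior Dirichlet(13/2, 17/5, 11/4, 13/3, 23/3)
obs 14: x=3 → posterior Dirichlet(13/2, 17/5, 11/4, 16/3, 23/3)

k = 2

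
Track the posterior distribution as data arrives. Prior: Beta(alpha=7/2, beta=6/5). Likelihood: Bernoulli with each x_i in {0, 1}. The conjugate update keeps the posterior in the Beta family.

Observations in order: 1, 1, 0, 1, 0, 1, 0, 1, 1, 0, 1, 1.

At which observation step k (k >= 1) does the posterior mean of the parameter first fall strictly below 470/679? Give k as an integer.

k = 5

obs 1: x=1 → posterior Beta(9/2, 6/5)
obs 2: x=1 → posterior Beta(11/2, 6/5)
obs 3: x=0 → posterior Beta(11/2, 11/5)
obs 4: x=1 → posterior Beta(13/2, 11/5)
obs 5: x=0 → posterior Beta(13/2, 16/5)
obs 6: x=1 → posterior Beta(15/2, 16/5)
obs 7: x=0 → posterior Beta(15/2, 21/5)
obs 8: x=1 → posterior Beta(17/2, 21/5)
obs 9: x=1 → posterior Beta(19/2, 21/5)
obs 10: x=0 → posterior Beta(19/2, 26/5)
obs 11: x=1 → posterior Beta(21/2, 26/5)
obs 12: x=1 → posterior Beta(23/2, 26/5)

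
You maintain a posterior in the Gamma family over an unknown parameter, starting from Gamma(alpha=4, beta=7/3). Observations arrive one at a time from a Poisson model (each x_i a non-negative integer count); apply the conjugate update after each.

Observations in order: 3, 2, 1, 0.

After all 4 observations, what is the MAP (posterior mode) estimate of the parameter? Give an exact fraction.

obs 1: x=3 → posterior Gamma(7, 10/3)
obs 2: x=2 → posterior Gamma(9, 13/3)
obs 3: x=1 → posterior Gamma(10, 16/3)
obs 4: x=0 → posterior Gamma(10, 19/3)

27/19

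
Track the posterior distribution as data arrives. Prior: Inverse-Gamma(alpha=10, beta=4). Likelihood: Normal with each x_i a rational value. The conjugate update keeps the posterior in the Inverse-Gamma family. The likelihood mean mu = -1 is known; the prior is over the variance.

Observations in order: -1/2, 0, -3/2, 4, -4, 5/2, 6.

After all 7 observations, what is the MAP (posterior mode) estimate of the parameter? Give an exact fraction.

419/116

obs 1: x=-1/2 → posterior Inverse-Gamma(21/2, 33/8)
obs 2: x=0 → posterior Inverse-Gamma(11, 37/8)
obs 3: x=-3/2 → posterior Inverse-Gamma(23/2, 19/4)
obs 4: x=4 → posterior Inverse-Gamma(12, 69/4)
obs 5: x=-4 → posterior Inverse-Gamma(25/2, 87/4)
obs 6: x=5/2 → posterior Inverse-Gamma(13, 223/8)
obs 7: x=6 → posterior Inverse-Gamma(27/2, 419/8)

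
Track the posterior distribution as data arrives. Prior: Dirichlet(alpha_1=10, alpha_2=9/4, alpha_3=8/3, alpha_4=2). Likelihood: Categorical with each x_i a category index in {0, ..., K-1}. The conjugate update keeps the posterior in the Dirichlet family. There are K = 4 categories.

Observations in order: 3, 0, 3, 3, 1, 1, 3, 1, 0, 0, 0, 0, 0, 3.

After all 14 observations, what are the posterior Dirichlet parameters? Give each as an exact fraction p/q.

obs 1: x=3 → posterior Dirichlet(10, 9/4, 8/3, 3)
obs 2: x=0 → posterior Dirichlet(11, 9/4, 8/3, 3)
obs 3: x=3 → posterior Dirichlet(11, 9/4, 8/3, 4)
obs 4: x=3 → posterior Dirichlet(11, 9/4, 8/3, 5)
obs 5: x=1 → posterior Dirichlet(11, 13/4, 8/3, 5)
obs 6: x=1 → posterior Dirichlet(11, 17/4, 8/3, 5)
obs 7: x=3 → posterior Dirichlet(11, 17/4, 8/3, 6)
obs 8: x=1 → posterior Dirichlet(11, 21/4, 8/3, 6)
obs 9: x=0 → posterior Dirichlet(12, 21/4, 8/3, 6)
obs 10: x=0 → posterior Dirichlet(13, 21/4, 8/3, 6)
obs 11: x=0 → posterior Dirichlet(14, 21/4, 8/3, 6)
obs 12: x=0 → posterior Dirichlet(15, 21/4, 8/3, 6)
obs 13: x=0 → posterior Dirichlet(16, 21/4, 8/3, 6)
obs 14: x=3 → posterior Dirichlet(16, 21/4, 8/3, 7)

alpha_1=16, alpha_2=21/4, alpha_3=8/3, alpha_4=7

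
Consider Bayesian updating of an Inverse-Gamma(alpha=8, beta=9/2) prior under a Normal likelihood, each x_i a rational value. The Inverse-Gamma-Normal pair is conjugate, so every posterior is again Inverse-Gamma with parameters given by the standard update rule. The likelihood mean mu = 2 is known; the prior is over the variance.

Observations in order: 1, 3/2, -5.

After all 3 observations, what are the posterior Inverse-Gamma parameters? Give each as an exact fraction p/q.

alpha=19/2, beta=237/8

obs 1: x=1 → posterior Inverse-Gamma(17/2, 5)
obs 2: x=3/2 → posterior Inverse-Gamma(9, 41/8)
obs 3: x=-5 → posterior Inverse-Gamma(19/2, 237/8)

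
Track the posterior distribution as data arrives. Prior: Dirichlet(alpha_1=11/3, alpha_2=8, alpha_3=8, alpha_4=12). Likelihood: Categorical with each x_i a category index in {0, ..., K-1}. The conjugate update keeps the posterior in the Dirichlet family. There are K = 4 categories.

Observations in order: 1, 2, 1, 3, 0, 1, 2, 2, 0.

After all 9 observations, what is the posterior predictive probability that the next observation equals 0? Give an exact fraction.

17/122

obs 1: x=1 → posterior Dirichlet(11/3, 9, 8, 12)
obs 2: x=2 → posterior Dirichlet(11/3, 9, 9, 12)
obs 3: x=1 → posterior Dirichlet(11/3, 10, 9, 12)
obs 4: x=3 → posterior Dirichlet(11/3, 10, 9, 13)
obs 5: x=0 → posterior Dirichlet(14/3, 10, 9, 13)
obs 6: x=1 → posterior Dirichlet(14/3, 11, 9, 13)
obs 7: x=2 → posterior Dirichlet(14/3, 11, 10, 13)
obs 8: x=2 → posterior Dirichlet(14/3, 11, 11, 13)
obs 9: x=0 → posterior Dirichlet(17/3, 11, 11, 13)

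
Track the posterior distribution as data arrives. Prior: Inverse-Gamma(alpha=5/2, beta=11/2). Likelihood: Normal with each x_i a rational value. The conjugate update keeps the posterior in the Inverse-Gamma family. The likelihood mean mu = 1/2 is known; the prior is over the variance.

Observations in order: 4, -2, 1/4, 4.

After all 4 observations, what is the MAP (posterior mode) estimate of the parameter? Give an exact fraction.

obs 1: x=4 → posterior Inverse-Gamma(3, 93/8)
obs 2: x=-2 → posterior Inverse-Gamma(7/2, 59/4)
obs 3: x=1/4 → posterior Inverse-Gamma(4, 473/32)
obs 4: x=4 → posterior Inverse-Gamma(9/2, 669/32)

669/176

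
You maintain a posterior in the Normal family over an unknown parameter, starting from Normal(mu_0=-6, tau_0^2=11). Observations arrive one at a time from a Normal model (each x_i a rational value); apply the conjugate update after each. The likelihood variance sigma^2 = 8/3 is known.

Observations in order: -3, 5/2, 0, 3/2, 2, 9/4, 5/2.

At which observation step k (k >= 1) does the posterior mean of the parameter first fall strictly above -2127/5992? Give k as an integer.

obs 1: x=-3 → posterior Normal(-147/41, 88/41)
obs 2: x=5/2 → posterior Normal(-129/148, 44/37)
obs 3: x=0 → posterior Normal(-129/214, 88/107)
obs 4: x=3/2 → posterior Normal(-3/28, 22/35)
obs 5: x=2 → posterior Normal(51/173, 88/173)
obs 6: x=9/4 → posterior Normal(501/824, 44/103)
obs 7: x=5/2 → posterior Normal(831/956, 88/239)

k = 4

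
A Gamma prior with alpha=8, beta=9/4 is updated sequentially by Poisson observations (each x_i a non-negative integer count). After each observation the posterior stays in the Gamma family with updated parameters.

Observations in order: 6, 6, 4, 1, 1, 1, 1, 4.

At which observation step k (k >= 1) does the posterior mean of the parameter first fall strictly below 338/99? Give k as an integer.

obs 1: x=6 → posterior Gamma(14, 13/4)
obs 2: x=6 → posterior Gamma(20, 17/4)
obs 3: x=4 → posterior Gamma(24, 21/4)
obs 4: x=1 → posterior Gamma(25, 25/4)
obs 5: x=1 → posterior Gamma(26, 29/4)
obs 6: x=1 → posterior Gamma(27, 33/4)
obs 7: x=1 → posterior Gamma(28, 37/4)
obs 8: x=4 → posterior Gamma(32, 41/4)

k = 6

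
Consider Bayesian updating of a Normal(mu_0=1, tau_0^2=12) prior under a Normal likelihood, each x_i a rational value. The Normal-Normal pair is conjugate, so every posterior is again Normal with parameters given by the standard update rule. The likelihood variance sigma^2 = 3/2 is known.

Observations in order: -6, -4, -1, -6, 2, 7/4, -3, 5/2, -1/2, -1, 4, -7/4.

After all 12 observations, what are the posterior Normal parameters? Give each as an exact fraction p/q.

mu_0=-103/97, tau_0^2=12/97

obs 1: x=-6 → posterior Normal(-47/9, 4/3)
obs 2: x=-4 → posterior Normal(-79/17, 12/17)
obs 3: x=-1 → posterior Normal(-87/25, 12/25)
obs 4: x=-6 → posterior Normal(-45/11, 4/11)
obs 5: x=2 → posterior Normal(-119/41, 12/41)
obs 6: x=7/4 → posterior Normal(-15/7, 12/49)
obs 7: x=-3 → posterior Normal(-43/19, 4/19)
obs 8: x=5/2 → posterior Normal(-109/65, 12/65)
obs 9: x=-1/2 → posterior Normal(-113/73, 12/73)
obs 10: x=-1 → posterior Normal(-121/81, 4/27)
obs 11: x=4 → posterior Normal(-1, 12/89)
obs 12: x=-7/4 → posterior Normal(-103/97, 12/97)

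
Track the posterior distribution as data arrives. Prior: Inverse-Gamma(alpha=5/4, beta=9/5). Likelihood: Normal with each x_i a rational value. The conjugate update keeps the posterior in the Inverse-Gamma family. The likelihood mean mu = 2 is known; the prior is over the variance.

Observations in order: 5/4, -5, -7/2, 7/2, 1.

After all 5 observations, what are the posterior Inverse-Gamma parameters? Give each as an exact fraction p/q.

alpha=15/4, beta=6933/160

obs 1: x=5/4 → posterior Inverse-Gamma(7/4, 333/160)
obs 2: x=-5 → posterior Inverse-Gamma(9/4, 4253/160)
obs 3: x=-7/2 → posterior Inverse-Gamma(11/4, 6673/160)
obs 4: x=7/2 → posterior Inverse-Gamma(13/4, 6853/160)
obs 5: x=1 → posterior Inverse-Gamma(15/4, 6933/160)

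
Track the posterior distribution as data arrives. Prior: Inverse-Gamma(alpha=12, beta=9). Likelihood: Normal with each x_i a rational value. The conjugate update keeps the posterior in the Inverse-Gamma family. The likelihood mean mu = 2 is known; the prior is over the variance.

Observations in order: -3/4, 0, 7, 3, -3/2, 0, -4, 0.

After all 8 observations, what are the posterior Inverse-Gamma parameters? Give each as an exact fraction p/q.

alpha=16, beta=1789/32

obs 1: x=-3/4 → posterior Inverse-Gamma(25/2, 409/32)
obs 2: x=0 → posterior Inverse-Gamma(13, 473/32)
obs 3: x=7 → posterior Inverse-Gamma(27/2, 873/32)
obs 4: x=3 → posterior Inverse-Gamma(14, 889/32)
obs 5: x=-3/2 → posterior Inverse-Gamma(29/2, 1085/32)
obs 6: x=0 → posterior Inverse-Gamma(15, 1149/32)
obs 7: x=-4 → posterior Inverse-Gamma(31/2, 1725/32)
obs 8: x=0 → posterior Inverse-Gamma(16, 1789/32)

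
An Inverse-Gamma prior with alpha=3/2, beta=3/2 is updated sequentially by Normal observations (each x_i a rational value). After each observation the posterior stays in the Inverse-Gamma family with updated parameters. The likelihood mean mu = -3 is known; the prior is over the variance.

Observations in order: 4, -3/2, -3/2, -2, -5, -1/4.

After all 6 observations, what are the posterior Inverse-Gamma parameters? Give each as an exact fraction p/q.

alpha=9/2, beta=1105/32

obs 1: x=4 → posterior Inverse-Gamma(2, 26)
obs 2: x=-3/2 → posterior Inverse-Gamma(5/2, 217/8)
obs 3: x=-3/2 → posterior Inverse-Gamma(3, 113/4)
obs 4: x=-2 → posterior Inverse-Gamma(7/2, 115/4)
obs 5: x=-5 → posterior Inverse-Gamma(4, 123/4)
obs 6: x=-1/4 → posterior Inverse-Gamma(9/2, 1105/32)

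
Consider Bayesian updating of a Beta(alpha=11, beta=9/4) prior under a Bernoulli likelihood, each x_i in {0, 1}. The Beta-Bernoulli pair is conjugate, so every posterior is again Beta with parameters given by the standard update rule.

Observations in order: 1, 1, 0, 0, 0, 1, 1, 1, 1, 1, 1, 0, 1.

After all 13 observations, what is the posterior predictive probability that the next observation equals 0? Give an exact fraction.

5/21

obs 1: x=1 → posterior Beta(12, 9/4)
obs 2: x=1 → posterior Beta(13, 9/4)
obs 3: x=0 → posterior Beta(13, 13/4)
obs 4: x=0 → posterior Beta(13, 17/4)
obs 5: x=0 → posterior Beta(13, 21/4)
obs 6: x=1 → posterior Beta(14, 21/4)
obs 7: x=1 → posterior Beta(15, 21/4)
obs 8: x=1 → posterior Beta(16, 21/4)
obs 9: x=1 → posterior Beta(17, 21/4)
obs 10: x=1 → posterior Beta(18, 21/4)
obs 11: x=1 → posterior Beta(19, 21/4)
obs 12: x=0 → posterior Beta(19, 25/4)
obs 13: x=1 → posterior Beta(20, 25/4)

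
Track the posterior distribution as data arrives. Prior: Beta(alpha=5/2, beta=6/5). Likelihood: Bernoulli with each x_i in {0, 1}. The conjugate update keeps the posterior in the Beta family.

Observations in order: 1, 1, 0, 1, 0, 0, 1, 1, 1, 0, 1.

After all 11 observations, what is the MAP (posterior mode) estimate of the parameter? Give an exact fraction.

85/127

obs 1: x=1 → posterior Beta(7/2, 6/5)
obs 2: x=1 → posterior Beta(9/2, 6/5)
obs 3: x=0 → posterior Beta(9/2, 11/5)
obs 4: x=1 → posterior Beta(11/2, 11/5)
obs 5: x=0 → posterior Beta(11/2, 16/5)
obs 6: x=0 → posterior Beta(11/2, 21/5)
obs 7: x=1 → posterior Beta(13/2, 21/5)
obs 8: x=1 → posterior Beta(15/2, 21/5)
obs 9: x=1 → posterior Beta(17/2, 21/5)
obs 10: x=0 → posterior Beta(17/2, 26/5)
obs 11: x=1 → posterior Beta(19/2, 26/5)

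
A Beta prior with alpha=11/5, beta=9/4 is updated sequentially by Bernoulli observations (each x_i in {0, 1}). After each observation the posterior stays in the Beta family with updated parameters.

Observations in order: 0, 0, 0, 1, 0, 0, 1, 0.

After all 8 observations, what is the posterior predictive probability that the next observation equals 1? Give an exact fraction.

28/83

obs 1: x=0 → posterior Beta(11/5, 13/4)
obs 2: x=0 → posterior Beta(11/5, 17/4)
obs 3: x=0 → posterior Beta(11/5, 21/4)
obs 4: x=1 → posterior Beta(16/5, 21/4)
obs 5: x=0 → posterior Beta(16/5, 25/4)
obs 6: x=0 → posterior Beta(16/5, 29/4)
obs 7: x=1 → posterior Beta(21/5, 29/4)
obs 8: x=0 → posterior Beta(21/5, 33/4)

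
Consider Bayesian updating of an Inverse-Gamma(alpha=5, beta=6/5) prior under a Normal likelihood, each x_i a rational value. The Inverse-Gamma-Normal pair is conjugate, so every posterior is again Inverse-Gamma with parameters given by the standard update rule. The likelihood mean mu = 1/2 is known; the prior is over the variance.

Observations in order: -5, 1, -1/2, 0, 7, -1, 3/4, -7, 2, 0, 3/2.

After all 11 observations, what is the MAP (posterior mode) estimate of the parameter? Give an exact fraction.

11077/1840

obs 1: x=-5 → posterior Inverse-Gamma(11/2, 653/40)
obs 2: x=1 → posterior Inverse-Gamma(6, 329/20)
obs 3: x=-1/2 → posterior Inverse-Gamma(13/2, 339/20)
obs 4: x=0 → posterior Inverse-Gamma(7, 683/40)
obs 5: x=7 → posterior Inverse-Gamma(15/2, 191/5)
obs 6: x=-1 → posterior Inverse-Gamma(8, 1573/40)
obs 7: x=3/4 → posterior Inverse-Gamma(17/2, 6297/160)
obs 8: x=-7 → posterior Inverse-Gamma(9, 10797/160)
obs 9: x=2 → posterior Inverse-Gamma(19/2, 10977/160)
obs 10: x=0 → posterior Inverse-Gamma(10, 10997/160)
obs 11: x=3/2 → posterior Inverse-Gamma(21/2, 11077/160)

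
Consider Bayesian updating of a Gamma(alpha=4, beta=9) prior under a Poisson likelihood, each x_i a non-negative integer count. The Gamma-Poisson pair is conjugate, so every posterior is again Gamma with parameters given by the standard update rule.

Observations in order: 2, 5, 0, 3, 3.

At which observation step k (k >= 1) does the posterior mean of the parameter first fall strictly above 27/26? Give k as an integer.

obs 1: x=2 → posterior Gamma(6, 10)
obs 2: x=5 → posterior Gamma(11, 11)
obs 3: x=0 → posterior Gamma(11, 12)
obs 4: x=3 → posterior Gamma(14, 13)
obs 5: x=3 → posterior Gamma(17, 14)

k = 4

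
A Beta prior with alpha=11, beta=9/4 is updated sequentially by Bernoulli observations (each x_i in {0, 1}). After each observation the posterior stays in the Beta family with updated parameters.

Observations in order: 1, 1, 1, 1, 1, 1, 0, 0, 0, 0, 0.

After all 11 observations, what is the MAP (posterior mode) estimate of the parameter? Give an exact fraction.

64/89

obs 1: x=1 → posterior Beta(12, 9/4)
obs 2: x=1 → posterior Beta(13, 9/4)
obs 3: x=1 → posterior Beta(14, 9/4)
obs 4: x=1 → posterior Beta(15, 9/4)
obs 5: x=1 → posterior Beta(16, 9/4)
obs 6: x=1 → posterior Beta(17, 9/4)
obs 7: x=0 → posterior Beta(17, 13/4)
obs 8: x=0 → posterior Beta(17, 17/4)
obs 9: x=0 → posterior Beta(17, 21/4)
obs 10: x=0 → posterior Beta(17, 25/4)
obs 11: x=0 → posterior Beta(17, 29/4)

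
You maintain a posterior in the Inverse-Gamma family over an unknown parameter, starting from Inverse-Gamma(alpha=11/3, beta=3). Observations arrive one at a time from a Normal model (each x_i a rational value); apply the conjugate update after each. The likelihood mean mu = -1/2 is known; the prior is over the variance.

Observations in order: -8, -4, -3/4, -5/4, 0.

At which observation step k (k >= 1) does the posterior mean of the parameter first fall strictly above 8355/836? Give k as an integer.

obs 1: x=-8 → posterior Inverse-Gamma(25/6, 249/8)
obs 2: x=-4 → posterior Inverse-Gamma(14/3, 149/4)
obs 3: x=-3/4 → posterior Inverse-Gamma(31/6, 1193/32)
obs 4: x=-5/4 → posterior Inverse-Gamma(17/3, 601/16)
obs 5: x=0 → posterior Inverse-Gamma(37/6, 603/16)

k = 2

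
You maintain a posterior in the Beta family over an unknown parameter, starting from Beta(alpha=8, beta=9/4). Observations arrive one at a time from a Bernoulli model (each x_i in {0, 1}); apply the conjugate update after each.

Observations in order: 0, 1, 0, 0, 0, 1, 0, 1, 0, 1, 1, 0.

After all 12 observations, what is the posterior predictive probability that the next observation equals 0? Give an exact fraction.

37/89

obs 1: x=0 → posterior Beta(8, 13/4)
obs 2: x=1 → posterior Beta(9, 13/4)
obs 3: x=0 → posterior Beta(9, 17/4)
obs 4: x=0 → posterior Beta(9, 21/4)
obs 5: x=0 → posterior Beta(9, 25/4)
obs 6: x=1 → posterior Beta(10, 25/4)
obs 7: x=0 → posterior Beta(10, 29/4)
obs 8: x=1 → posterior Beta(11, 29/4)
obs 9: x=0 → posterior Beta(11, 33/4)
obs 10: x=1 → posterior Beta(12, 33/4)
obs 11: x=1 → posterior Beta(13, 33/4)
obs 12: x=0 → posterior Beta(13, 37/4)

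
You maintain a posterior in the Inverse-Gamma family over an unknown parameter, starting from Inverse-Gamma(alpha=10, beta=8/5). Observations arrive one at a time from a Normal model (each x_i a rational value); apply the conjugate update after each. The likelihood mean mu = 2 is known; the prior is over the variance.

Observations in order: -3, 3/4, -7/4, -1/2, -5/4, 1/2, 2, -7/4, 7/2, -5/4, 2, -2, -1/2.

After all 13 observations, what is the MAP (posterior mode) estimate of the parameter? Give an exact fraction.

8961/2800

obs 1: x=-3 → posterior Inverse-Gamma(21/2, 141/10)
obs 2: x=3/4 → posterior Inverse-Gamma(11, 2381/160)
obs 3: x=-7/4 → posterior Inverse-Gamma(23/2, 1753/80)
obs 4: x=-1/2 → posterior Inverse-Gamma(12, 2003/80)
obs 5: x=-5/4 → posterior Inverse-Gamma(25/2, 4851/160)
obs 6: x=1/2 → posterior Inverse-Gamma(13, 5031/160)
obs 7: x=2 → posterior Inverse-Gamma(27/2, 5031/160)
obs 8: x=-7/4 → posterior Inverse-Gamma(14, 1539/40)
obs 9: x=7/2 → posterior Inverse-Gamma(29/2, 198/5)
obs 10: x=-5/4 → posterior Inverse-Gamma(15, 7181/160)
obs 11: x=2 → posterior Inverse-Gamma(31/2, 7181/160)
obs 12: x=-2 → posterior Inverse-Gamma(16, 8461/160)
obs 13: x=-1/2 → posterior Inverse-Gamma(33/2, 8961/160)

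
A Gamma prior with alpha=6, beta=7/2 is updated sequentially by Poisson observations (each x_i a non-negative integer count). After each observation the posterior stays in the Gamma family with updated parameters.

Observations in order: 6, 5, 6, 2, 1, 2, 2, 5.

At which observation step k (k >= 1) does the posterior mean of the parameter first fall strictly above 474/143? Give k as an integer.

k = 3

obs 1: x=6 → posterior Gamma(12, 9/2)
obs 2: x=5 → posterior Gamma(17, 11/2)
obs 3: x=6 → posterior Gamma(23, 13/2)
obs 4: x=2 → posterior Gamma(25, 15/2)
obs 5: x=1 → posterior Gamma(26, 17/2)
obs 6: x=2 → posterior Gamma(28, 19/2)
obs 7: x=2 → posterior Gamma(30, 21/2)
obs 8: x=5 → posterior Gamma(35, 23/2)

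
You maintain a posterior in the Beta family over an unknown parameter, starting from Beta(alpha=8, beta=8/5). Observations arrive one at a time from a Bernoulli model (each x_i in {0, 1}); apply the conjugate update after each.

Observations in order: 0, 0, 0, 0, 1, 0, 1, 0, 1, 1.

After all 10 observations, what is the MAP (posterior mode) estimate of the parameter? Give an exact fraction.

5/8

obs 1: x=0 → posterior Beta(8, 13/5)
obs 2: x=0 → posterior Beta(8, 18/5)
obs 3: x=0 → posterior Beta(8, 23/5)
obs 4: x=0 → posterior Beta(8, 28/5)
obs 5: x=1 → posterior Beta(9, 28/5)
obs 6: x=0 → posterior Beta(9, 33/5)
obs 7: x=1 → posterior Beta(10, 33/5)
obs 8: x=0 → posterior Beta(10, 38/5)
obs 9: x=1 → posterior Beta(11, 38/5)
obs 10: x=1 → posterior Beta(12, 38/5)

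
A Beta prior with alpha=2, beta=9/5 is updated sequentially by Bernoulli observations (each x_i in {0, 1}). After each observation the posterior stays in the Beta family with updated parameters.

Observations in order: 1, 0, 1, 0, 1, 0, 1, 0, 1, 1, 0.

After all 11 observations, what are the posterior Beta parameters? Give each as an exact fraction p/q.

alpha=8, beta=34/5

obs 1: x=1 → posterior Beta(3, 9/5)
obs 2: x=0 → posterior Beta(3, 14/5)
obs 3: x=1 → posterior Beta(4, 14/5)
obs 4: x=0 → posterior Beta(4, 19/5)
obs 5: x=1 → posterior Beta(5, 19/5)
obs 6: x=0 → posterior Beta(5, 24/5)
obs 7: x=1 → posterior Beta(6, 24/5)
obs 8: x=0 → posterior Beta(6, 29/5)
obs 9: x=1 → posterior Beta(7, 29/5)
obs 10: x=1 → posterior Beta(8, 29/5)
obs 11: x=0 → posterior Beta(8, 34/5)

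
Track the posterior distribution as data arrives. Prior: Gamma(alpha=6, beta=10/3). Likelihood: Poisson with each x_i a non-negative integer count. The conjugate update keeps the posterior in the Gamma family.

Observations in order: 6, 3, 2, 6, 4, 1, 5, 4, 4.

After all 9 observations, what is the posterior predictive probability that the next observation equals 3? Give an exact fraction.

obs 1: x=6 → posterior Gamma(12, 13/3)
obs 2: x=3 → posterior Gamma(15, 16/3)
obs 3: x=2 → posterior Gamma(17, 19/3)
obs 4: x=6 → posterior Gamma(23, 22/3)
obs 5: x=4 → posterior Gamma(27, 25/3)
obs 6: x=1 → posterior Gamma(28, 28/3)
obs 7: x=5 → posterior Gamma(33, 31/3)
obs 8: x=4 → posterior Gamma(37, 34/3)
obs 9: x=4 → posterior Gamma(41, 37/3)

6591508299136621708983058523674718185466893677566321798515884508291059/30948500982134506872478105600000000000000000000000000000000000000000000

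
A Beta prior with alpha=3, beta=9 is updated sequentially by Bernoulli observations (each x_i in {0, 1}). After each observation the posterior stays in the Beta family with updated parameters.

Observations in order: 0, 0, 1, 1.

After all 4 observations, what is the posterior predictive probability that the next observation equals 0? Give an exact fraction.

11/16

obs 1: x=0 → posterior Beta(3, 10)
obs 2: x=0 → posterior Beta(3, 11)
obs 3: x=1 → posterior Beta(4, 11)
obs 4: x=1 → posterior Beta(5, 11)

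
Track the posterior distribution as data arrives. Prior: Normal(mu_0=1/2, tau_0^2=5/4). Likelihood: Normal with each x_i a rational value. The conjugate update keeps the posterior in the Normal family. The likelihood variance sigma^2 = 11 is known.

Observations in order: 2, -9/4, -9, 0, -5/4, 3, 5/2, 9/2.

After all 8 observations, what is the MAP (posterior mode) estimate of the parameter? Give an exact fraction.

13/56

obs 1: x=2 → posterior Normal(32/49, 55/49)
obs 2: x=-9/4 → posterior Normal(83/216, 55/54)
obs 3: x=-9 → posterior Normal(-97/236, 55/59)
obs 4: x=0 → posterior Normal(-97/256, 55/64)
obs 5: x=-5/4 → posterior Normal(-61/138, 55/69)
obs 6: x=3 → posterior Normal(-31/148, 55/74)
obs 7: x=5/2 → posterior Normal(-3/79, 55/79)
obs 8: x=9/2 → posterior Normal(13/56, 55/84)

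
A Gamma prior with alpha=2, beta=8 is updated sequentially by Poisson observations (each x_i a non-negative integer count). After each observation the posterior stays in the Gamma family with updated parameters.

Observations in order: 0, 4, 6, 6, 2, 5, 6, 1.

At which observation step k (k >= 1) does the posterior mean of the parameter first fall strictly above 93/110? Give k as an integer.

k = 3

obs 1: x=0 → posterior Gamma(2, 9)
obs 2: x=4 → posterior Gamma(6, 10)
obs 3: x=6 → posterior Gamma(12, 11)
obs 4: x=6 → posterior Gamma(18, 12)
obs 5: x=2 → posterior Gamma(20, 13)
obs 6: x=5 → posterior Gamma(25, 14)
obs 7: x=6 → posterior Gamma(31, 15)
obs 8: x=1 → posterior Gamma(32, 16)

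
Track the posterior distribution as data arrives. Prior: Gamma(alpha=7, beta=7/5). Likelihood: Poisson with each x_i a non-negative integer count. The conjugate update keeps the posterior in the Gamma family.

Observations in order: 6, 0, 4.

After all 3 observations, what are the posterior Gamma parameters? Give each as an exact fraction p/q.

alpha=17, beta=22/5

obs 1: x=6 → posterior Gamma(13, 12/5)
obs 2: x=0 → posterior Gamma(13, 17/5)
obs 3: x=4 → posterior Gamma(17, 22/5)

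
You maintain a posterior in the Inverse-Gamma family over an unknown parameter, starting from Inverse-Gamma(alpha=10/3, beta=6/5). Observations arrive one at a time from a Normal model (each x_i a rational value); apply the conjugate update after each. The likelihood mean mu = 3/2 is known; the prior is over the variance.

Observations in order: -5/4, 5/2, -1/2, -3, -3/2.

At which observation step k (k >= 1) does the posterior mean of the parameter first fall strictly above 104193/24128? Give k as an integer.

k = 5

obs 1: x=-5/4 → posterior Inverse-Gamma(23/6, 797/160)
obs 2: x=5/2 → posterior Inverse-Gamma(13/3, 877/160)
obs 3: x=-1/2 → posterior Inverse-Gamma(29/6, 1197/160)
obs 4: x=-3 → posterior Inverse-Gamma(16/3, 2817/160)
obs 5: x=-3/2 → posterior Inverse-Gamma(35/6, 3537/160)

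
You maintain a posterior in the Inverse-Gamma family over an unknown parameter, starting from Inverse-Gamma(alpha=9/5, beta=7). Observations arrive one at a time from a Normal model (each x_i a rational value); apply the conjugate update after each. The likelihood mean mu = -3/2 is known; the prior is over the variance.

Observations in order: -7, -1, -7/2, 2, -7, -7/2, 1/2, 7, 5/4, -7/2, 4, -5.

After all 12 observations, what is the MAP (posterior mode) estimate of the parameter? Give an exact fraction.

18025/1408

obs 1: x=-7 → posterior Inverse-Gamma(23/10, 177/8)
obs 2: x=-1 → posterior Inverse-Gamma(14/5, 89/4)
obs 3: x=-7/2 → posterior Inverse-Gamma(33/10, 97/4)
obs 4: x=2 → posterior Inverse-Gamma(19/5, 243/8)
obs 5: x=-7 → posterior Inverse-Gamma(43/10, 91/2)
obs 6: x=-7/2 → posterior Inverse-Gamma(24/5, 95/2)
obs 7: x=1/2 → posterior Inverse-Gamma(53/10, 99/2)
obs 8: x=7 → posterior Inverse-Gamma(29/5, 685/8)
obs 9: x=5/4 → posterior Inverse-Gamma(63/10, 2861/32)
obs 10: x=-7/2 → posterior Inverse-Gamma(34/5, 2925/32)
obs 11: x=4 → posterior Inverse-Gamma(73/10, 3409/32)
obs 12: x=-5 → posterior Inverse-Gamma(39/5, 3605/32)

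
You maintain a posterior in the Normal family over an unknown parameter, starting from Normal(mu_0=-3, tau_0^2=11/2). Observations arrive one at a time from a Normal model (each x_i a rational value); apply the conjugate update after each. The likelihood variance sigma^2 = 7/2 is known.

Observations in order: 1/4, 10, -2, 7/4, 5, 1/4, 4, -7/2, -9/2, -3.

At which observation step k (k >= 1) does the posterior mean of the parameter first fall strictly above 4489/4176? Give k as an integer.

obs 1: x=1/4 → posterior Normal(-73/72, 77/36)
obs 2: x=10 → posterior Normal(367/116, 77/58)
obs 3: x=-2 → posterior Normal(279/160, 77/80)
obs 4: x=7/4 → posterior Normal(89/51, 77/102)
obs 5: x=5 → posterior Normal(72/31, 77/124)
obs 6: x=1/4 → posterior Normal(587/292, 77/146)
obs 7: x=4 → posterior Normal(109/48, 11/24)
obs 8: x=-7/2 → posterior Normal(609/380, 77/190)
obs 9: x=-9/2 → posterior Normal(411/424, 77/212)
obs 10: x=-3 → posterior Normal(31/52, 77/234)

k = 2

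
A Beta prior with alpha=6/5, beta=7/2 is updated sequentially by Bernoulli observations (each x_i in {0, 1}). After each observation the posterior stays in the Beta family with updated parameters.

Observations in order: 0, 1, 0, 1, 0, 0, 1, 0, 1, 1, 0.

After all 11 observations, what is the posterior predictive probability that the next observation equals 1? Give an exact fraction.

62/157

obs 1: x=0 → posterior Beta(6/5, 9/2)
obs 2: x=1 → posterior Beta(11/5, 9/2)
obs 3: x=0 → posterior Beta(11/5, 11/2)
obs 4: x=1 → posterior Beta(16/5, 11/2)
obs 5: x=0 → posterior Beta(16/5, 13/2)
obs 6: x=0 → posterior Beta(16/5, 15/2)
obs 7: x=1 → posterior Beta(21/5, 15/2)
obs 8: x=0 → posterior Beta(21/5, 17/2)
obs 9: x=1 → posterior Beta(26/5, 17/2)
obs 10: x=1 → posterior Beta(31/5, 17/2)
obs 11: x=0 → posterior Beta(31/5, 19/2)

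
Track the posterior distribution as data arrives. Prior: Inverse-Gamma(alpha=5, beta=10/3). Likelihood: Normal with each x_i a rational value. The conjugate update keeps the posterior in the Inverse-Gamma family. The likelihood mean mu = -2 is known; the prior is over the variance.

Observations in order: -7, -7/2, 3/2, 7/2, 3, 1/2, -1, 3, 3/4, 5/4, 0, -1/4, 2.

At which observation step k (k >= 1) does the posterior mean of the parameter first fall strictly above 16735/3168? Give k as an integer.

k = 4

obs 1: x=-7 → posterior Inverse-Gamma(11/2, 95/6)
obs 2: x=-7/2 → posterior Inverse-Gamma(6, 407/24)
obs 3: x=3/2 → posterior Inverse-Gamma(13/2, 277/12)
obs 4: x=7/2 → posterior Inverse-Gamma(7, 917/24)
obs 5: x=3 → posterior Inverse-Gamma(15/2, 1217/24)
obs 6: x=1/2 → posterior Inverse-Gamma(8, 323/6)
obs 7: x=-1 → posterior Inverse-Gamma(17/2, 163/3)
obs 8: x=3 → posterior Inverse-Gamma(9, 401/6)
obs 9: x=3/4 → posterior Inverse-Gamma(19/2, 6779/96)
obs 10: x=5/4 → posterior Inverse-Gamma(10, 3643/48)
obs 11: x=0 → posterior Inverse-Gamma(21/2, 3739/48)
obs 12: x=-1/4 → posterior Inverse-Gamma(11, 7625/96)
obs 13: x=2 → posterior Inverse-Gamma(23/2, 8393/96)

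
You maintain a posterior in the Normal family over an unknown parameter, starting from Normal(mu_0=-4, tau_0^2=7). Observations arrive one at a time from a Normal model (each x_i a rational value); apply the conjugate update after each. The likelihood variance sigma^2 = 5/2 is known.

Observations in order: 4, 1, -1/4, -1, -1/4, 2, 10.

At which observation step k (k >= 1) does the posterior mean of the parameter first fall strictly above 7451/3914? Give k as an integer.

k = 7

obs 1: x=4 → posterior Normal(36/19, 35/19)
obs 2: x=1 → posterior Normal(50/33, 35/33)
obs 3: x=-1/4 → posterior Normal(93/94, 35/47)
obs 4: x=-1 → posterior Normal(65/122, 35/61)
obs 5: x=-1/4 → posterior Normal(29/75, 7/15)
obs 6: x=2 → posterior Normal(57/89, 35/89)
obs 7: x=10 → posterior Normal(197/103, 35/103)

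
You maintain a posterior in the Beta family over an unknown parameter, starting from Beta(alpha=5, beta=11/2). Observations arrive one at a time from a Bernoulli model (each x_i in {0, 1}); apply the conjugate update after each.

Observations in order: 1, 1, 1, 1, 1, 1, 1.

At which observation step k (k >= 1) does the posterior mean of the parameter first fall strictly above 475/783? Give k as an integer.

k = 4

obs 1: x=1 → posterior Beta(6, 11/2)
obs 2: x=1 → posterior Beta(7, 11/2)
obs 3: x=1 → posterior Beta(8, 11/2)
obs 4: x=1 → posterior Beta(9, 11/2)
obs 5: x=1 → posterior Beta(10, 11/2)
obs 6: x=1 → posterior Beta(11, 11/2)
obs 7: x=1 → posterior Beta(12, 11/2)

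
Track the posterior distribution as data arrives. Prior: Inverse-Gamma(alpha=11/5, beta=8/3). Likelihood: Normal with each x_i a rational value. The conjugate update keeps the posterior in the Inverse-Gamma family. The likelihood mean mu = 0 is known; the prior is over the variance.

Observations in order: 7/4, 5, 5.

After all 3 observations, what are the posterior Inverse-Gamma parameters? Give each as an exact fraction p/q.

alpha=37/10, beta=2803/96

obs 1: x=7/4 → posterior Inverse-Gamma(27/10, 403/96)
obs 2: x=5 → posterior Inverse-Gamma(16/5, 1603/96)
obs 3: x=5 → posterior Inverse-Gamma(37/10, 2803/96)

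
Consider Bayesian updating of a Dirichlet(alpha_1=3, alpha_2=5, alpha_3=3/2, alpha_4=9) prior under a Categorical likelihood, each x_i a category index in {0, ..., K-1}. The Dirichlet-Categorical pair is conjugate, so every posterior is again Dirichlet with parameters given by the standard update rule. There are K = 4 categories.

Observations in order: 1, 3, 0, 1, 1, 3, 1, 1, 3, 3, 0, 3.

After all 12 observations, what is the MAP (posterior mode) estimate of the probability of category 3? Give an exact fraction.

obs 1: x=1 → posterior Dirichlet(3, 6, 3/2, 9)
obs 2: x=3 → posterior Dirichlet(3, 6, 3/2, 10)
obs 3: x=0 → posterior Dirichlet(4, 6, 3/2, 10)
obs 4: x=1 → posterior Dirichlet(4, 7, 3/2, 10)
obs 5: x=1 → posterior Dirichlet(4, 8, 3/2, 10)
obs 6: x=3 → posterior Dirichlet(4, 8, 3/2, 11)
obs 7: x=1 → posterior Dirichlet(4, 9, 3/2, 11)
obs 8: x=1 → posterior Dirichlet(4, 10, 3/2, 11)
obs 9: x=3 → posterior Dirichlet(4, 10, 3/2, 12)
obs 10: x=3 → posterior Dirichlet(4, 10, 3/2, 13)
obs 11: x=0 → posterior Dirichlet(5, 10, 3/2, 13)
obs 12: x=3 → posterior Dirichlet(5, 10, 3/2, 14)

26/53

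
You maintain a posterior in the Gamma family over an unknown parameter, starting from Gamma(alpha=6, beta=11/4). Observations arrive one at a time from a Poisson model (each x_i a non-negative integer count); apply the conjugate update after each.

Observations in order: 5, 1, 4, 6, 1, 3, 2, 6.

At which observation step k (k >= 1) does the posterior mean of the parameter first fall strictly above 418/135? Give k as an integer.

obs 1: x=5 → posterior Gamma(11, 15/4)
obs 2: x=1 → posterior Gamma(12, 19/4)
obs 3: x=4 → posterior Gamma(16, 23/4)
obs 4: x=6 → posterior Gamma(22, 27/4)
obs 5: x=1 → posterior Gamma(23, 31/4)
obs 6: x=3 → posterior Gamma(26, 35/4)
obs 7: x=2 → posterior Gamma(28, 39/4)
obs 8: x=6 → posterior Gamma(34, 43/4)

k = 4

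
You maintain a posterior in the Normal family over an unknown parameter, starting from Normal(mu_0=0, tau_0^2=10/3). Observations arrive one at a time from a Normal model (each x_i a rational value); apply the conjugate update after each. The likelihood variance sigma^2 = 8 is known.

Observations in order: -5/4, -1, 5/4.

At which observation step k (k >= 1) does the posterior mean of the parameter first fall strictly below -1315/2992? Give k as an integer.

obs 1: x=-5/4 → posterior Normal(-25/68, 40/17)
obs 2: x=-1 → posterior Normal(-45/88, 20/11)
obs 3: x=5/4 → posterior Normal(-5/27, 40/27)

k = 2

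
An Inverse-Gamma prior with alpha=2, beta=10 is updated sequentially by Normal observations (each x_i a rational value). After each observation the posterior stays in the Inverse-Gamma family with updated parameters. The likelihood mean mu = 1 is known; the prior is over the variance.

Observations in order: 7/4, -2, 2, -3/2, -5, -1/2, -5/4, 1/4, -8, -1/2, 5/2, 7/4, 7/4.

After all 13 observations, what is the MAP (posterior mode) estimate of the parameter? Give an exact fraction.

obs 1: x=7/4 → posterior Inverse-Gamma(5/2, 329/32)
obs 2: x=-2 → posterior Inverse-Gamma(3, 473/32)
obs 3: x=2 → posterior Inverse-Gamma(7/2, 489/32)
obs 4: x=-3/2 → posterior Inverse-Gamma(4, 589/32)
obs 5: x=-5 → posterior Inverse-Gamma(9/2, 1165/32)
obs 6: x=-1/2 → posterior Inverse-Gamma(5, 1201/32)
obs 7: x=-5/4 → posterior Inverse-Gamma(11/2, 641/16)
obs 8: x=1/4 → posterior Inverse-Gamma(6, 1291/32)
obs 9: x=-8 → posterior Inverse-Gamma(13/2, 2587/32)
obs 10: x=-1/2 → posterior Inverse-Gamma(7, 2623/32)
obs 11: x=5/2 → posterior Inverse-Gamma(15/2, 2659/32)
obs 12: x=7/4 → posterior Inverse-Gamma(8, 667/8)
obs 13: x=7/4 → posterior Inverse-Gamma(17/2, 2677/32)

2677/304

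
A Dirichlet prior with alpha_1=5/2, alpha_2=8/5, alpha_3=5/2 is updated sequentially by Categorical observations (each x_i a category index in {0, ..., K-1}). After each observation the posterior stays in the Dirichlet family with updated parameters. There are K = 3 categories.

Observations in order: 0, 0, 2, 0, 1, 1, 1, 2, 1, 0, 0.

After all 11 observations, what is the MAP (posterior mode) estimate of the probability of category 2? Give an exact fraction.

35/146

obs 1: x=0 → posterior Dirichlet(7/2, 8/5, 5/2)
obs 2: x=0 → posterior Dirichlet(9/2, 8/5, 5/2)
obs 3: x=2 → posterior Dirichlet(9/2, 8/5, 7/2)
obs 4: x=0 → posterior Dirichlet(11/2, 8/5, 7/2)
obs 5: x=1 → posterior Dirichlet(11/2, 13/5, 7/2)
obs 6: x=1 → posterior Dirichlet(11/2, 18/5, 7/2)
obs 7: x=1 → posterior Dirichlet(11/2, 23/5, 7/2)
obs 8: x=2 → posterior Dirichlet(11/2, 23/5, 9/2)
obs 9: x=1 → posterior Dirichlet(11/2, 28/5, 9/2)
obs 10: x=0 → posterior Dirichlet(13/2, 28/5, 9/2)
obs 11: x=0 → posterior Dirichlet(15/2, 28/5, 9/2)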